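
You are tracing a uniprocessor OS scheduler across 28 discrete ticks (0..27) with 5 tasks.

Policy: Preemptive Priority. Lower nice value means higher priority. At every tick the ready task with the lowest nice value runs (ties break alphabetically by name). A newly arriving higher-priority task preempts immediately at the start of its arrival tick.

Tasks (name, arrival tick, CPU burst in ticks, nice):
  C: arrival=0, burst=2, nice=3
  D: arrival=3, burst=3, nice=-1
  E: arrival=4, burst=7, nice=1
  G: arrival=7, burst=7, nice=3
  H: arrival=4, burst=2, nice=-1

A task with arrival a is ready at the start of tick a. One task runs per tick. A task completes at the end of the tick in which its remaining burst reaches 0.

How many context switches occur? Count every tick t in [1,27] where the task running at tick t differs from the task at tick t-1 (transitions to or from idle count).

context switches = 6

t=0: ready={C} → run C
t=1: ready={C} → run C
t=2: (idle)
t=3: ready={D} → run D
t=4: ready={D,E,H} → run D
t=5: ready={D,E,H} → run D
t=6: ready={E,H} → run H
t=7: ready={E,G,H} → run H
t=8: ready={E,G} → run E
t=9: ready={E,G} → run E
t=10: ready={E,G} → run E
t=11: ready={E,G} → run E
t=12: ready={E,G} → run E
t=13: ready={E,G} → run E
t=14: ready={E,G} → run E
t=15: ready={G} → run G
t=16: ready={G} → run G
t=17: ready={G} → run G
t=18: ready={G} → run G
t=19: ready={G} → run G
t=20: ready={G} → run G
t=21: ready={G} → run G
t=22: (idle)
t=23: (idle)
t=24: (idle)
t=25: (idle)
t=26: (idle)
t=27: (idle)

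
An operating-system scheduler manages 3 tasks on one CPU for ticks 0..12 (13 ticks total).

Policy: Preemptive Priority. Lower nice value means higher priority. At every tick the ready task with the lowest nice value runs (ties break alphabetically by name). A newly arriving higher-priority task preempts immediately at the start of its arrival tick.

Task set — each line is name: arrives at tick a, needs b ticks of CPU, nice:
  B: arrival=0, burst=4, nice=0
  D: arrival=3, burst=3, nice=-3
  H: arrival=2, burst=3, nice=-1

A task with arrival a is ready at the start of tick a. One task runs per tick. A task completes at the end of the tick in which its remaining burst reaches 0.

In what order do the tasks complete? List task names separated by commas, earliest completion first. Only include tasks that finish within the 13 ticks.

completion order = D, H, B

t=0: ready={B} → run B
t=1: ready={B} → run B
t=2: ready={B,H} → run H
t=3: ready={B,D,H} → run D
t=4: ready={B,D,H} → run D
t=5: ready={B,D,H} → run D
t=6: ready={B,H} → run H
t=7: ready={B,H} → run H
t=8: ready={B} → run B
t=9: ready={B} → run B
t=10: (idle)
t=11: (idle)
t=12: (idle)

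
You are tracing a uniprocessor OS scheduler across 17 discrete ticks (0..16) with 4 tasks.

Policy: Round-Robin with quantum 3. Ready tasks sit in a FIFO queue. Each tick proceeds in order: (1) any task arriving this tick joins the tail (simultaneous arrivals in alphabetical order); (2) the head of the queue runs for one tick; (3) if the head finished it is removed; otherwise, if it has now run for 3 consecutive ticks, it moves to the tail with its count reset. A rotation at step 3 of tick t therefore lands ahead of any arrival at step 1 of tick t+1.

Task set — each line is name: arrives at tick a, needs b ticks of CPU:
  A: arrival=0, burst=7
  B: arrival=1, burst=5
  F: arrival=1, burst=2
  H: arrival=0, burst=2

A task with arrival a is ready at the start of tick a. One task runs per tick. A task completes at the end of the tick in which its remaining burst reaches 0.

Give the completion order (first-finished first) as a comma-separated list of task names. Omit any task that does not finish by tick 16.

completion order = H, F, B, A

t=0: queue=[A,H] q_used=0 → run A
t=1: queue=[A,H,B,F] q_used=1 → run A
t=2: queue=[A,H,B,F] q_used=2 → run A
t=3: queue=[H,B,F,A] q_used=0 → run H
t=4: queue=[H,B,F,A] q_used=1 → run H
t=5: queue=[B,F,A] q_used=0 → run B
t=6: queue=[B,F,A] q_used=1 → run B
t=7: queue=[B,F,A] q_used=2 → run B
t=8: queue=[F,A,B] q_used=0 → run F
t=9: queue=[F,A,B] q_used=1 → run F
t=10: queue=[A,B] q_used=0 → run A
t=11: queue=[A,B] q_used=1 → run A
t=12: queue=[A,B] q_used=2 → run A
t=13: queue=[B,A] q_used=0 → run B
t=14: queue=[B,A] q_used=1 → run B
t=15: queue=[A] q_used=0 → run A
t=16: (idle)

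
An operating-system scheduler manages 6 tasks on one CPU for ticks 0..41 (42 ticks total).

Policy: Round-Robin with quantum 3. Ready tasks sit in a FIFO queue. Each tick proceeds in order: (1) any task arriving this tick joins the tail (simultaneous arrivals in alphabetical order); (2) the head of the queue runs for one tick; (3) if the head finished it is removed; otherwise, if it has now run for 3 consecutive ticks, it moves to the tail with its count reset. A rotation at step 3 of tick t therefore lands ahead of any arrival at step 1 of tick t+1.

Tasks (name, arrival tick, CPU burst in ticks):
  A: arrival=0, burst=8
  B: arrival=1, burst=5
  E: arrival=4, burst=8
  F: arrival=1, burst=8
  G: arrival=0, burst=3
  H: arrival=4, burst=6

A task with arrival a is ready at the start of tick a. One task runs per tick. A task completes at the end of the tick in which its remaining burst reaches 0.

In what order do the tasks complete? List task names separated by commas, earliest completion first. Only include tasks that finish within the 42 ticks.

completion order = G, B, A, H, F, E

t=0: queue=[A,G] q_used=0 → run A
t=1: queue=[A,G,B,F] q_used=1 → run A
t=2: queue=[A,G,B,F] q_used=2 → run A
t=3: queue=[G,B,F,A] q_used=0 → run G
t=4: queue=[G,B,F,A,E,H] q_used=1 → run G
t=5: queue=[G,B,F,A,E,H] q_used=2 → run G
t=6: queue=[B,F,A,E,H] q_used=0 → run B
t=7: queue=[B,F,A,E,H] q_used=1 → run B
t=8: queue=[B,F,A,E,H] q_used=2 → run B
t=9: queue=[F,A,E,H,B] q_used=0 → run F
t=10: queue=[F,A,E,H,B] q_used=1 → run F
t=11: queue=[F,A,E,H,B] q_used=2 → run F
t=12: queue=[A,E,H,B,F] q_used=0 → run A
t=13: queue=[A,E,H,B,F] q_used=1 → run A
t=14: queue=[A,E,H,B,F] q_used=2 → run A
t=15: queue=[E,H,B,F,A] q_used=0 → run E
t=16: queue=[E,H,B,F,A] q_used=1 → run E
t=17: queue=[E,H,B,F,A] q_used=2 → run E
t=18: queue=[H,B,F,A,E] q_used=0 → run H
t=19: queue=[H,B,F,A,E] q_used=1 → run H
t=20: queue=[H,B,F,A,E] q_used=2 → run H
t=21: queue=[B,F,A,E,H] q_used=0 → run B
t=22: queue=[B,F,A,E,H] q_used=1 → run B
t=23: queue=[F,A,E,H] q_used=0 → run F
t=24: queue=[F,A,E,H] q_used=1 → run F
t=25: queue=[F,A,E,H] q_used=2 → run F
t=26: queue=[A,E,H,F] q_used=0 → run A
t=27: queue=[A,E,H,F] q_used=1 → run A
t=28: queue=[E,H,F] q_used=0 → run E
t=29: queue=[E,H,F] q_used=1 → run E
t=30: queue=[E,H,F] q_used=2 → run E
t=31: queue=[H,F,E] q_used=0 → run H
t=32: queue=[H,F,E] q_used=1 → run H
t=33: queue=[H,F,E] q_used=2 → run H
t=34: queue=[F,E] q_used=0 → run F
t=35: queue=[F,E] q_used=1 → run F
t=36: queue=[E] q_used=0 → run E
t=37: queue=[E] q_used=1 → run E
t=38: (idle)
t=39: (idle)
t=40: (idle)
t=41: (idle)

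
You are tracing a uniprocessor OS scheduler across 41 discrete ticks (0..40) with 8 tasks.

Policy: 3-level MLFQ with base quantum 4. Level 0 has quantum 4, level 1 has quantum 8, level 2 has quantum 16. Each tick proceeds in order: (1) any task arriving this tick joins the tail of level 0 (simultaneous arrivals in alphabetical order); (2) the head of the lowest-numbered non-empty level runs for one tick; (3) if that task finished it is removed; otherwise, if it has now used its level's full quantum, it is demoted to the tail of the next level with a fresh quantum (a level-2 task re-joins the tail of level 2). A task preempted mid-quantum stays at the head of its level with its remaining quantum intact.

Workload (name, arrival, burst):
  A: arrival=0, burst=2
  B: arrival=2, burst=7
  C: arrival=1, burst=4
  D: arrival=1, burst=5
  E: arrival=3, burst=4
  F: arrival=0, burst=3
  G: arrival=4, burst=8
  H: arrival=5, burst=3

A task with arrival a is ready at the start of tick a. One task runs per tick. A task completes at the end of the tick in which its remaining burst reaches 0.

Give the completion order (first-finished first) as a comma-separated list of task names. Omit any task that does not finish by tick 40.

t=0: L0/L1/L2 = AF/-/- → run A
t=1: L0/L1/L2 = AFCD/-/- → run A
t=2: L0/L1/L2 = FCDB/-/- → run F
t=3: L0/L1/L2 = FCDBE/-/- → run F
t=4: L0/L1/L2 = FCDBEG/-/- → run F
t=5: L0/L1/L2 = CDBEGH/-/- → run C
t=6: L0/L1/L2 = CDBEGH/-/- → run C
t=7: L0/L1/L2 = CDBEGH/-/- → run C
t=8: L0/L1/L2 = CDBEGH/-/- → run C
t=9: L0/L1/L2 = DBEGH/-/- → run D
t=10: L0/L1/L2 = DBEGH/-/- → run D
t=11: L0/L1/L2 = DBEGH/-/- → run D
t=12: L0/L1/L2 = DBEGH/-/- → run D
t=13: L0/L1/L2 = BEGH/D/- → run B
t=14: L0/L1/L2 = BEGH/D/- → run B
t=15: L0/L1/L2 = BEGH/D/- → run B
t=16: L0/L1/L2 = BEGH/D/- → run B
t=17: L0/L1/L2 = EGH/DB/- → run E
t=18: L0/L1/L2 = EGH/DB/- → run E
t=19: L0/L1/L2 = EGH/DB/- → run E
t=20: L0/L1/L2 = EGH/DB/- → run E
t=21: L0/L1/L2 = GH/DB/- → run G
t=22: L0/L1/L2 = GH/DB/- → run G
t=23: L0/L1/L2 = GH/DB/- → run G
t=24: L0/L1/L2 = GH/DB/- → run G
t=25: L0/L1/L2 = H/DBG/- → run H
t=26: L0/L1/L2 = H/DBG/- → run H
t=27: L0/L1/L2 = H/DBG/- → run H
t=28: L0/L1/L2 = -/DBG/- → run D
t=29: L0/L1/L2 = -/BG/- → run B
t=30: L0/L1/L2 = -/BG/- → run B
t=31: L0/L1/L2 = -/BG/- → run B
t=32: L0/L1/L2 = -/G/- → run G
t=33: L0/L1/L2 = -/G/- → run G
t=34: L0/L1/L2 = -/G/- → run G
t=35: L0/L1/L2 = -/G/- → run G
t=36: (idle)
t=37: (idle)
t=38: (idle)
t=39: (idle)
t=40: (idle)

completion order = A, F, C, E, H, D, B, G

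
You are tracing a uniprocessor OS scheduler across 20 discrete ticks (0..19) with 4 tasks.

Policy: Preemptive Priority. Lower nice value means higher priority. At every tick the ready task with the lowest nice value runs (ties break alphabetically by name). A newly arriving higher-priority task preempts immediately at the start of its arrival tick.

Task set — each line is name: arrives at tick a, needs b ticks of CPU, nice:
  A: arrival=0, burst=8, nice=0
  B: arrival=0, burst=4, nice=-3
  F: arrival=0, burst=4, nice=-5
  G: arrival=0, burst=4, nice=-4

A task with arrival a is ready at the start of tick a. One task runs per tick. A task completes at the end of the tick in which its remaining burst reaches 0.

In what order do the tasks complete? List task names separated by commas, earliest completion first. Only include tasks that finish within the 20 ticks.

completion order = F, G, B, A

t=0: ready={A,B,F,G} → run F
t=1: ready={A,B,F,G} → run F
t=2: ready={A,B,F,G} → run F
t=3: ready={A,B,F,G} → run F
t=4: ready={A,B,G} → run G
t=5: ready={A,B,G} → run G
t=6: ready={A,B,G} → run G
t=7: ready={A,B,G} → run G
t=8: ready={A,B} → run B
t=9: ready={A,B} → run B
t=10: ready={A,B} → run B
t=11: ready={A,B} → run B
t=12: ready={A} → run A
t=13: ready={A} → run A
t=14: ready={A} → run A
t=15: ready={A} → run A
t=16: ready={A} → run A
t=17: ready={A} → run A
t=18: ready={A} → run A
t=19: ready={A} → run A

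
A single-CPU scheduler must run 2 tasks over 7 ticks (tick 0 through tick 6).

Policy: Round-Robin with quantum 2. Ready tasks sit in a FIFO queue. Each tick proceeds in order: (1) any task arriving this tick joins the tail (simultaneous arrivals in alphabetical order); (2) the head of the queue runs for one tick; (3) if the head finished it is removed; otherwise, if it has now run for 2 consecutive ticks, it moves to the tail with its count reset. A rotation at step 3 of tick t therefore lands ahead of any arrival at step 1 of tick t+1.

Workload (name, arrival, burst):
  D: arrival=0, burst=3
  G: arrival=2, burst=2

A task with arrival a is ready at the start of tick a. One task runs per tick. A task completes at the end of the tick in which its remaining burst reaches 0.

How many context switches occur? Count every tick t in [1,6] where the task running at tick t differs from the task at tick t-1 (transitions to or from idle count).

t=0: queue=[D] q_used=0 → run D
t=1: queue=[D] q_used=1 → run D
t=2: queue=[D,G] q_used=0 → run D
t=3: queue=[G] q_used=0 → run G
t=4: queue=[G] q_used=1 → run G
t=5: (idle)
t=6: (idle)

context switches = 2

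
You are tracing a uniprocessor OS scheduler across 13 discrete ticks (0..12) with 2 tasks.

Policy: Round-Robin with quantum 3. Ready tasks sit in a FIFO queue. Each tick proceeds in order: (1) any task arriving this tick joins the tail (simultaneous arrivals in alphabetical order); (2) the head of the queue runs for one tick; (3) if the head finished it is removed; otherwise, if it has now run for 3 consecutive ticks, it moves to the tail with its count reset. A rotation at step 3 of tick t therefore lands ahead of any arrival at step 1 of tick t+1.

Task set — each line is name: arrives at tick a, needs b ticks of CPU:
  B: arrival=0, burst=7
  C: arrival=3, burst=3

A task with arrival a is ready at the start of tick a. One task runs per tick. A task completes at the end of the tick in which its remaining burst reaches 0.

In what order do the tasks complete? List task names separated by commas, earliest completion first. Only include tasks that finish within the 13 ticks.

completion order = C, B

t=0: queue=[B] q_used=0 → run B
t=1: queue=[B] q_used=1 → run B
t=2: queue=[B] q_used=2 → run B
t=3: queue=[B,C] q_used=0 → run B
t=4: queue=[B,C] q_used=1 → run B
t=5: queue=[B,C] q_used=2 → run B
t=6: queue=[C,B] q_used=0 → run C
t=7: queue=[C,B] q_used=1 → run C
t=8: queue=[C,B] q_used=2 → run C
t=9: queue=[B] q_used=0 → run B
t=10: (idle)
t=11: (idle)
t=12: (idle)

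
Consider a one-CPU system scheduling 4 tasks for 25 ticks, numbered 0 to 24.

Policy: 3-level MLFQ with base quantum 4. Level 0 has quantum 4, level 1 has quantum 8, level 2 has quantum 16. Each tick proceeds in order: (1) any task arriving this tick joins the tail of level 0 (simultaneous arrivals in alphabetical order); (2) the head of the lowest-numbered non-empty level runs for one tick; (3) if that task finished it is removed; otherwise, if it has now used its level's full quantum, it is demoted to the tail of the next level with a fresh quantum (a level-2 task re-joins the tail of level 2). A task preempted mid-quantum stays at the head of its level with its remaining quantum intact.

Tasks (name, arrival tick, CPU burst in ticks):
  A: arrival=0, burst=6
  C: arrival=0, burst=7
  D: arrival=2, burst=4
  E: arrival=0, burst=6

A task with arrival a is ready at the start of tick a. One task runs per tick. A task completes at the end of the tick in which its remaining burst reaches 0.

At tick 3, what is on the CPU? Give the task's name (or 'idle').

t=0: L0/L1/L2 = ACE/-/- → run A
t=1: L0/L1/L2 = ACE/-/- → run A
t=2: L0/L1/L2 = ACED/-/- → run A
t=3: L0/L1/L2 = ACED/-/- → run A
t=4: L0/L1/L2 = CED/A/- → run C
t=5: L0/L1/L2 = CED/A/- → run C
t=6: L0/L1/L2 = CED/A/- → run C
t=7: L0/L1/L2 = CED/A/- → run C
t=8: L0/L1/L2 = ED/AC/- → run E
t=9: L0/L1/L2 = ED/AC/- → run E
t=10: L0/L1/L2 = ED/AC/- → run E
t=11: L0/L1/L2 = ED/AC/- → run E
t=12: L0/L1/L2 = D/ACE/- → run D
t=13: L0/L1/L2 = D/ACE/- → run D
t=14: L0/L1/L2 = D/ACE/- → run D
t=15: L0/L1/L2 = D/ACE/- → run D
t=16: L0/L1/L2 = -/ACE/- → run A
t=17: L0/L1/L2 = -/ACE/- → run A
t=18: L0/L1/L2 = -/CE/- → run C
t=19: L0/L1/L2 = -/CE/- → run C
t=20: L0/L1/L2 = -/CE/- → run C
t=21: L0/L1/L2 = -/E/- → run E
t=22: L0/L1/L2 = -/E/- → run E
t=23: (idle)
t=24: (idle)

running at tick 3 = A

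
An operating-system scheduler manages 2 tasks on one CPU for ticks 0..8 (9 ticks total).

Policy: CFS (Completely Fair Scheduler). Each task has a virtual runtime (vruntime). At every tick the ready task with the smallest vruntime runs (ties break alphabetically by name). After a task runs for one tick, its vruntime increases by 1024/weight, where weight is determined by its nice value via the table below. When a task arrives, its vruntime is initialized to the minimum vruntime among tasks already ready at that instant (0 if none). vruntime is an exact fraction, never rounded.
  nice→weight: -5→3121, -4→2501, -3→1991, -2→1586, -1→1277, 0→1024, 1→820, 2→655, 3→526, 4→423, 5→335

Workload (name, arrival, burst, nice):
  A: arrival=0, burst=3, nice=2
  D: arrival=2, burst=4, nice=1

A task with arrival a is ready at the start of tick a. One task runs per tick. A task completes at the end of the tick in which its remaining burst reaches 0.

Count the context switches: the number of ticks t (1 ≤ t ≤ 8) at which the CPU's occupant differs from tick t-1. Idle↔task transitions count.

t=0: vr[A=0] → run A
t=1: vr[A=1024/655] → run A
t=2: vr[A=2048/655 D=2048/655] → run A
t=3: vr[D=2048/655] → run D
t=4: vr[D=117504/26855] → run D
t=5: vr[D=30208/5371] → run D
t=6: vr[D=184576/26855] → run D
t=7: (idle)
t=8: (idle)

context switches = 2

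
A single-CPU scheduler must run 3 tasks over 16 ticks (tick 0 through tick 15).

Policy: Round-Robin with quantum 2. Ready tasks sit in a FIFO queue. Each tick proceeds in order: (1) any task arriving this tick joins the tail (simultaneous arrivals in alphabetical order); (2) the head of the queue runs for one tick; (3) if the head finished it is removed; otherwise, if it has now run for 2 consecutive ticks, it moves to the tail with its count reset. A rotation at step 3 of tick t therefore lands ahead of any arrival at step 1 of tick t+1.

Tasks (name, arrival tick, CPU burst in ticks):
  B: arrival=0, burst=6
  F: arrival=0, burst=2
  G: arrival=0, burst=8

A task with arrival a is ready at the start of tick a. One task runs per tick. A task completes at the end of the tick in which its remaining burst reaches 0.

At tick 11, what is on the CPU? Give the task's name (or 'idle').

running at tick 11 = B

t=0: queue=[B,F,G] q_used=0 → run B
t=1: queue=[B,F,G] q_used=1 → run B
t=2: queue=[F,G,B] q_used=0 → run F
t=3: queue=[F,G,B] q_used=1 → run F
t=4: queue=[G,B] q_used=0 → run G
t=5: queue=[G,B] q_used=1 → run G
t=6: queue=[B,G] q_used=0 → run B
t=7: queue=[B,G] q_used=1 → run B
t=8: queue=[G,B] q_used=0 → run G
t=9: queue=[G,B] q_used=1 → run G
t=10: queue=[B,G] q_used=0 → run B
t=11: queue=[B,G] q_used=1 → run B
t=12: queue=[G] q_used=0 → run G
t=13: queue=[G] q_used=1 → run G
t=14: queue=[G] q_used=0 → run G
t=15: queue=[G] q_used=1 → run G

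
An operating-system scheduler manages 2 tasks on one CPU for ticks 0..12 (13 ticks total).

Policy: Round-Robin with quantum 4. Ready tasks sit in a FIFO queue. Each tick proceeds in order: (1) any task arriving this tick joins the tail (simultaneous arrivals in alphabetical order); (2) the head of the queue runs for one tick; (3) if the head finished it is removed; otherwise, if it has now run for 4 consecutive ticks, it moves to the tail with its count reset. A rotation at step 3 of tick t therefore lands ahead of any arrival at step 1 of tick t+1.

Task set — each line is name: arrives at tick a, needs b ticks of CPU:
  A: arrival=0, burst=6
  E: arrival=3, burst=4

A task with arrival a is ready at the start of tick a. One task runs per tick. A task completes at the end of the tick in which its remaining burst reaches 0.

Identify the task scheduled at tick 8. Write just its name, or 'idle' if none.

t=0: queue=[A] q_used=0 → run A
t=1: queue=[A] q_used=1 → run A
t=2: queue=[A] q_used=2 → run A
t=3: queue=[A,E] q_used=3 → run A
t=4: queue=[E,A] q_used=0 → run E
t=5: queue=[E,A] q_used=1 → run E
t=6: queue=[E,A] q_used=2 → run E
t=7: queue=[E,A] q_used=3 → run E
t=8: queue=[A] q_used=0 → run A
t=9: queue=[A] q_used=1 → run A
t=10: (idle)
t=11: (idle)
t=12: (idle)

running at tick 8 = A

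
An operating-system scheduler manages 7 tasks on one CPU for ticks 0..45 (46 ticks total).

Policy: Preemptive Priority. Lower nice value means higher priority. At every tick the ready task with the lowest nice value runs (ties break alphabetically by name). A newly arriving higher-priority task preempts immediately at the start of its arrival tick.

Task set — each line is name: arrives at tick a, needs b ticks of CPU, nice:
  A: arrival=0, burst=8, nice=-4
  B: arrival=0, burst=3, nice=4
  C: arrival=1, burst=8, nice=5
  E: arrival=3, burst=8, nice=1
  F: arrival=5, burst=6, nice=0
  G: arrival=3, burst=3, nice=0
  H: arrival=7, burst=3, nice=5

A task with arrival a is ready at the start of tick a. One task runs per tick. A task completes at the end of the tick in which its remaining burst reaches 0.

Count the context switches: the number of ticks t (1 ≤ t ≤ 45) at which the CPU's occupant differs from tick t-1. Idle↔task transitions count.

t=0: ready={A,B} → run A
t=1: ready={A,B,C} → run A
t=2: ready={A,B,C} → run A
t=3: ready={A,B,C,E,G} → run A
t=4: ready={A,B,C,E,G} → run A
t=5: ready={A,B,C,E,F,G} → run A
t=6: ready={A,B,C,E,F,G} → run A
t=7: ready={A,B,C,E,F,G,H} → run A
t=8: ready={B,C,E,F,G,H} → run F
t=9: ready={B,C,E,F,G,H} → run F
t=10: ready={B,C,E,F,G,H} → run F
t=11: ready={B,C,E,F,G,H} → run F
t=12: ready={B,C,E,F,G,H} → run F
t=13: ready={B,C,E,F,G,H} → run F
t=14: ready={B,C,E,G,H} → run G
t=15: ready={B,C,E,G,H} → run G
t=16: ready={B,C,E,G,H} → run G
t=17: ready={B,C,E,H} → run E
t=18: ready={B,C,E,H} → run E
t=19: ready={B,C,E,H} → run E
t=20: ready={B,C,E,H} → run E
t=21: ready={B,C,E,H} → run E
t=22: ready={B,C,E,H} → run E
t=23: ready={B,C,E,H} → run E
t=24: ready={B,C,E,H} → run E
t=25: ready={B,C,H} → run B
t=26: ready={B,C,H} → run B
t=27: ready={B,C,H} → run B
t=28: ready={C,H} → run C
t=29: ready={C,H} → run C
t=30: ready={C,H} → run C
t=31: ready={C,H} → run C
t=32: ready={C,H} → run C
t=33: ready={C,H} → run C
t=34: ready={C,H} → run C
t=35: ready={C,H} → run C
t=36: ready={H} → run H
t=37: ready={H} → run H
t=38: ready={H} → run H
t=39: (idle)
t=40: (idle)
t=41: (idle)
t=42: (idle)
t=43: (idle)
t=44: (idle)
t=45: (idle)

context switches = 7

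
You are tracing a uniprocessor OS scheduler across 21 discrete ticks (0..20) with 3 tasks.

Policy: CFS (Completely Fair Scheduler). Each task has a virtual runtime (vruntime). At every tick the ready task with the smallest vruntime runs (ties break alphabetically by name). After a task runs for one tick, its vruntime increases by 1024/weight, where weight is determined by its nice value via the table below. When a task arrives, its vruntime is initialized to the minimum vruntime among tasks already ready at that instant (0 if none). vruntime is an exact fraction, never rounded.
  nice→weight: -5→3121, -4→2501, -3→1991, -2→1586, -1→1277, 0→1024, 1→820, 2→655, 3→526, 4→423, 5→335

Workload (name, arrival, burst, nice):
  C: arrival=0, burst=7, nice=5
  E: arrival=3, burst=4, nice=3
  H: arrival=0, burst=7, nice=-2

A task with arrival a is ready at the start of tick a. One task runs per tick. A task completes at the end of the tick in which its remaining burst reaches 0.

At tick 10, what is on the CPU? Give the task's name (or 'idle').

t=0: vr[C=0 H=0] → run C
t=1: vr[C=1024/335 H=0] → run H
t=2: vr[C=1024/335 H=512/793] → run H
t=3: vr[C=1024/335 E=1024/793 H=1024/793] → run E
t=4: vr[C=1024/335 E=675328/208559 H=1024/793] → run H
t=5: vr[C=1024/335 E=675328/208559 H=1536/793] → run H
t=6: vr[C=1024/335 E=675328/208559 H=2048/793] → run H
t=7: vr[C=1024/335 E=675328/208559 H=2560/793] → run C
t=8: vr[C=2048/335 E=675328/208559 H=2560/793] → run H
t=9: vr[C=2048/335 E=675328/208559 H=3072/793] → run E
t=10: vr[C=2048/335 E=1081344/208559 H=3072/793] → run H
t=11: vr[C=2048/335 E=1081344/208559] → run E
t=12: vr[C=2048/335 E=1487360/208559] → run C
t=13: vr[C=3072/335 E=1487360/208559] → run E
t=14: vr[C=3072/335] → run C
t=15: vr[C=4096/335] → run C
t=16: vr[C=1024/67] → run C
t=17: vr[C=6144/335] → run C
t=18: (idle)
t=19: (idle)
t=20: (idle)

running at tick 10 = H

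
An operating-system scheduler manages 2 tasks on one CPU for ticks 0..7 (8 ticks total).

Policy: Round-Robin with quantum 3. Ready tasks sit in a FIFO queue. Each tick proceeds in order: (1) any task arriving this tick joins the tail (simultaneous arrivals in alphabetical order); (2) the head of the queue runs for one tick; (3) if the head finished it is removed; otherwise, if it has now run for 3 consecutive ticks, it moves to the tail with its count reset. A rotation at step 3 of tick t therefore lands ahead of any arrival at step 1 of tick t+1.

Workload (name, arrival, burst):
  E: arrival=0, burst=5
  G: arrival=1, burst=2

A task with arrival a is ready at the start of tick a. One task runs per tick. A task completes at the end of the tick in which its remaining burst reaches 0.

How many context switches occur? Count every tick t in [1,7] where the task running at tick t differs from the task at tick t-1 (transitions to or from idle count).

context switches = 3

t=0: queue=[E] q_used=0 → run E
t=1: queue=[E,G] q_used=1 → run E
t=2: queue=[E,G] q_used=2 → run E
t=3: queue=[G,E] q_used=0 → run G
t=4: queue=[G,E] q_used=1 → run G
t=5: queue=[E] q_used=0 → run E
t=6: queue=[E] q_used=1 → run E
t=7: (idle)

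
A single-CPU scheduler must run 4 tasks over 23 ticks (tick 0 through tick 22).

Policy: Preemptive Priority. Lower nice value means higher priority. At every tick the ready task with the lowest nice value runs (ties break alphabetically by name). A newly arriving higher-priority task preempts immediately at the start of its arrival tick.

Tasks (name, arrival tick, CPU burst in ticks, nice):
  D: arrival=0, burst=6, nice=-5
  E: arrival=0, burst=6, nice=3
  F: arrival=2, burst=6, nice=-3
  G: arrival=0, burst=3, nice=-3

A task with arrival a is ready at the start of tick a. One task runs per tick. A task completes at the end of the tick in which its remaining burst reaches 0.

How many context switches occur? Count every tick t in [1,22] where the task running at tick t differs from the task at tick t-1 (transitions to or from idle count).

context switches = 4

t=0: ready={D,E,G} → run D
t=1: ready={D,E,G} → run D
t=2: ready={D,E,F,G} → run D
t=3: ready={D,E,F,G} → run D
t=4: ready={D,E,F,G} → run D
t=5: ready={D,E,F,G} → run D
t=6: ready={E,F,G} → run F
t=7: ready={E,F,G} → run F
t=8: ready={E,F,G} → run F
t=9: ready={E,F,G} → run F
t=10: ready={E,F,G} → run F
t=11: ready={E,F,G} → run F
t=12: ready={E,G} → run G
t=13: ready={E,G} → run G
t=14: ready={E,G} → run G
t=15: ready={E} → run E
t=16: ready={E} → run E
t=17: ready={E} → run E
t=18: ready={E} → run E
t=19: ready={E} → run E
t=20: ready={E} → run E
t=21: (idle)
t=22: (idle)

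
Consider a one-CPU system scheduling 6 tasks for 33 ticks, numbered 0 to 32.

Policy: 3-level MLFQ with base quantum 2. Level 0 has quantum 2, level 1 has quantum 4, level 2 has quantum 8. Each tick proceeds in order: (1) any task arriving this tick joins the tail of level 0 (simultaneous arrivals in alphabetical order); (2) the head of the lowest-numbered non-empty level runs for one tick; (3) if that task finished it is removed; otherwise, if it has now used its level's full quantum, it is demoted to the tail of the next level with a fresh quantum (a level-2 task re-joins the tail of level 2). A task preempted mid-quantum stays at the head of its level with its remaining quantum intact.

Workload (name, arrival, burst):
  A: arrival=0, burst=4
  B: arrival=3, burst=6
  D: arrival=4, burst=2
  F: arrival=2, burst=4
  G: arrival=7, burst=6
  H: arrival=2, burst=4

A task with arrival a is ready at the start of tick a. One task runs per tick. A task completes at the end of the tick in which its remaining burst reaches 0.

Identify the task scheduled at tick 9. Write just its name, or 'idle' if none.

running at tick 9 = D

t=0: L0/L1/L2 = A/-/- → run A
t=1: L0/L1/L2 = A/-/- → run A
t=2: L0/L1/L2 = FH/A/- → run F
t=3: L0/L1/L2 = FHB/A/- → run F
t=4: L0/L1/L2 = HBD/AF/- → run H
t=5: L0/L1/L2 = HBD/AF/- → run H
t=6: L0/L1/L2 = BD/AFH/- → run B
t=7: L0/L1/L2 = BDG/AFH/- → run B
t=8: L0/L1/L2 = DG/AFHB/- → run D
t=9: L0/L1/L2 = DG/AFHB/- → run D
t=10: L0/L1/L2 = G/AFHB/- → run G
t=11: L0/L1/L2 = G/AFHB/- → run G
t=12: L0/L1/L2 = -/AFHBG/- → run A
t=13: L0/L1/L2 = -/AFHBG/- → run A
t=14: L0/L1/L2 = -/FHBG/- → run F
t=15: L0/L1/L2 = -/FHBG/- → run F
t=16: L0/L1/L2 = -/HBG/- → run H
t=17: L0/L1/L2 = -/HBG/- → run H
t=18: L0/L1/L2 = -/BG/- → run B
t=19: L0/L1/L2 = -/BG/- → run B
t=20: L0/L1/L2 = -/BG/- → run B
t=21: L0/L1/L2 = -/BG/- → run B
t=22: L0/L1/L2 = -/G/- → run G
t=23: L0/L1/L2 = -/G/- → run G
t=24: L0/L1/L2 = -/G/- → run G
t=25: L0/L1/L2 = -/G/- → run G
t=26: (idle)
t=27: (idle)
t=28: (idle)
t=29: (idle)
t=30: (idle)
t=31: (idle)
t=32: (idle)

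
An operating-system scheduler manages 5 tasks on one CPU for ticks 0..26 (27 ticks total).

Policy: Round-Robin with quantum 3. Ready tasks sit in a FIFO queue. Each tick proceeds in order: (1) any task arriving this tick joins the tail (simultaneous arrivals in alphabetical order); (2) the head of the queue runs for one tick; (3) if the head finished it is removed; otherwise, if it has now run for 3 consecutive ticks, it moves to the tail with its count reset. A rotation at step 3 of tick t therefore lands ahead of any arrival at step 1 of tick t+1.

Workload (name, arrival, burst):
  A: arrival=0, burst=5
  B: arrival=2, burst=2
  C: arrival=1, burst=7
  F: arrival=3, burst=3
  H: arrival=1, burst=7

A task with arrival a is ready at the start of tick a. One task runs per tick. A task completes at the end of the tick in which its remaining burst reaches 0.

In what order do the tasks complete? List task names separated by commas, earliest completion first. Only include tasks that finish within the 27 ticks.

t=0: queue=[A] q_used=0 → run A
t=1: queue=[A,C,H] q_used=1 → run A
t=2: queue=[A,C,H,B] q_used=2 → run A
t=3: queue=[C,H,B,A,F] q_used=0 → run C
t=4: queue=[C,H,B,A,F] q_used=1 → run C
t=5: queue=[C,H,B,A,F] q_used=2 → run C
t=6: queue=[H,B,A,F,C] q_used=0 → run H
t=7: queue=[H,B,A,F,C] q_used=1 → run H
t=8: queue=[H,B,A,F,C] q_used=2 → run H
t=9: queue=[B,A,F,C,H] q_used=0 → run B
t=10: queue=[B,A,F,C,H] q_used=1 → run B
t=11: queue=[A,F,C,H] q_used=0 → run A
t=12: queue=[A,F,C,H] q_used=1 → run A
t=13: queue=[F,C,H] q_used=0 → run F
t=14: queue=[F,C,H] q_used=1 → run F
t=15: queue=[F,C,H] q_used=2 → run F
t=16: queue=[C,H] q_used=0 → run C
t=17: queue=[C,H] q_used=1 → run C
t=18: queue=[C,H] q_used=2 → run C
t=19: queue=[H,C] q_used=0 → run H
t=20: queue=[H,C] q_used=1 → run H
t=21: queue=[H,C] q_used=2 → run H
t=22: queue=[C,H] q_used=0 → run C
t=23: queue=[H] q_used=0 → run H
t=24: (idle)
t=25: (idle)
t=26: (idle)

completion order = B, A, F, C, H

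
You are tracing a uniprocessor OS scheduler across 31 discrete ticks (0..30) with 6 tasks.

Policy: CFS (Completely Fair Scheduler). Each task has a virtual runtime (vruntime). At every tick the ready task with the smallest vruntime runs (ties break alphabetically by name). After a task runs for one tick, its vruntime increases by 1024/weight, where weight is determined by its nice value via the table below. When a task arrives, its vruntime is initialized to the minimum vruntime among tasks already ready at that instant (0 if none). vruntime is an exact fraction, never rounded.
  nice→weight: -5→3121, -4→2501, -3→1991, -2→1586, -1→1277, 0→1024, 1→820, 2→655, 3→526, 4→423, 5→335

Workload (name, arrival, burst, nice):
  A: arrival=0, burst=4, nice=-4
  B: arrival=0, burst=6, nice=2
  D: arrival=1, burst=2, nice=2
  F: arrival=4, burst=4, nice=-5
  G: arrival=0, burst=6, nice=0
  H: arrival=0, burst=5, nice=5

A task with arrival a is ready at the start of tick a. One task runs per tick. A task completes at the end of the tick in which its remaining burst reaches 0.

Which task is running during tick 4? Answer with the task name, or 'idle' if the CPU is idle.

t=0: vr[A=0 B=0 G=0 H=0] → run A
t=1: vr[A=1024/2501 B=0 D=0 G=0 H=0] → run B
t=2: vr[A=1024/2501 B=1024/655 D=0 G=0 H=0] → run D
t=3: vr[A=1024/2501 B=1024/655 D=1024/655 G=0 H=0] → run G
t=4: vr[A=1024/2501 B=1024/655 D=1024/655 F=0 G=1 H=0] → run F
t=5: vr[A=1024/2501 B=1024/655 D=1024/655 F=1024/3121 G=1 H=0] → run H
t=6: vr[A=1024/2501 B=1024/655 D=1024/655 F=1024/3121 G=1 H=1024/335] → run F
t=7: vr[A=1024/2501 B=1024/655 D=1024/655 F=2048/3121 G=1 H=1024/335] → run A
t=8: vr[A=2048/2501 B=1024/655 D=1024/655 F=2048/3121 G=1 H=1024/335] → run F
t=9: vr[A=2048/2501 B=1024/655 D=1024/655 F=3072/3121 G=1 H=1024/335] → run A
t=10: vr[A=3072/2501 B=1024/655 D=1024/655 F=3072/3121 G=1 H=1024/335] → run F
t=11: vr[A=3072/2501 B=1024/655 D=1024/655 G=1 H=1024/335] → run G
t=12: vr[A=3072/2501 B=1024/655 D=1024/655 G=2 H=1024/335] → run A
t=13: vr[B=1024/655 D=1024/655 G=2 H=1024/335] → run B
t=14: vr[B=2048/655 D=1024/655 G=2 H=1024/335] → run D
t=15: vr[B=2048/655 G=2 H=1024/335] → run G
t=16: vr[B=2048/655 G=3 H=1024/335] → run G
t=17: vr[B=2048/655 G=4 H=1024/335] → run H
t=18: vr[B=2048/655 G=4 H=2048/335] → run B
t=19: vr[B=3072/655 G=4 H=2048/335] → run G
t=20: vr[B=3072/655 G=5 H=2048/335] → run B
t=21: vr[B=4096/655 G=5 H=2048/335] → run G
t=22: vr[B=4096/655 H=2048/335] → run H
t=23: vr[B=4096/655 H=3072/335] → run B
t=24: vr[B=1024/131 H=3072/335] → run B
t=25: vr[H=3072/335] → run H
t=26: vr[H=4096/335] → run H
t=27: (idle)
t=28: (idle)
t=29: (idle)
t=30: (idle)

running at tick 4 = F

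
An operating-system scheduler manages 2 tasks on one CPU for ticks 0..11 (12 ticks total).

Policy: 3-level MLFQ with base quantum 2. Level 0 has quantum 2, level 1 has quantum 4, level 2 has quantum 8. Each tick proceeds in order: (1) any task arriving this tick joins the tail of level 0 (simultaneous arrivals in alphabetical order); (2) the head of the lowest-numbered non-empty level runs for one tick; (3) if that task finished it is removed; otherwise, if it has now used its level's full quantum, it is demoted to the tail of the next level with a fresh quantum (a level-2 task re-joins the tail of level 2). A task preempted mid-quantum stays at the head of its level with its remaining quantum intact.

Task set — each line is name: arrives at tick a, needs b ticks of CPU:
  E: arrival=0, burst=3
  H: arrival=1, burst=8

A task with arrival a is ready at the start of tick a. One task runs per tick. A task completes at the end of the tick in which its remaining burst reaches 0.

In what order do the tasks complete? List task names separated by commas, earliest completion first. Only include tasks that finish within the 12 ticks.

completion order = E, H

t=0: L0/L1/L2 = E/-/- → run E
t=1: L0/L1/L2 = EH/-/- → run E
t=2: L0/L1/L2 = H/E/- → run H
t=3: L0/L1/L2 = H/E/- → run H
t=4: L0/L1/L2 = -/EH/- → run E
t=5: L0/L1/L2 = -/H/- → run H
t=6: L0/L1/L2 = -/H/- → run H
t=7: L0/L1/L2 = -/H/- → run H
t=8: L0/L1/L2 = -/H/- → run H
t=9: L0/L1/L2 = -/-/H → run H
t=10: L0/L1/L2 = -/-/H → run H
t=11: (idle)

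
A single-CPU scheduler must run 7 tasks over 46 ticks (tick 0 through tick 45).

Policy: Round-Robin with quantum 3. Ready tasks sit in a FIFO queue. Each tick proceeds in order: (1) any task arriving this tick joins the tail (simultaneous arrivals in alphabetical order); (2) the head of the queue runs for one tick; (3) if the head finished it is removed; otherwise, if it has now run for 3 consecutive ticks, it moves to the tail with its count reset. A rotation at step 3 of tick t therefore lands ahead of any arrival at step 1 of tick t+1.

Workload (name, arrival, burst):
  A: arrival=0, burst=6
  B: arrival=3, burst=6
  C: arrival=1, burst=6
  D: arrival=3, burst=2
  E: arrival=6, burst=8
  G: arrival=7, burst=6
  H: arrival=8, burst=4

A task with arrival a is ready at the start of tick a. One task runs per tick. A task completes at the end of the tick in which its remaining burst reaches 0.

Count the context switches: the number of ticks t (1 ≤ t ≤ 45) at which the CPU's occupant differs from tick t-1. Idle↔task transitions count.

context switches = 14

t=0: queue=[A] q_used=0 → run A
t=1: queue=[A,C] q_used=1 → run A
t=2: queue=[A,C] q_used=2 → run A
t=3: queue=[C,A,B,D] q_used=0 → run C
t=4: queue=[C,A,B,D] q_used=1 → run C
t=5: queue=[C,A,B,D] q_used=2 → run C
t=6: queue=[A,B,D,C,E] q_used=0 → run A
t=7: queue=[A,B,D,C,E,G] q_used=1 → run A
t=8: queue=[A,B,D,C,E,G,H] q_used=2 → run A
t=9: queue=[B,D,C,E,G,H] q_used=0 → run B
t=10: queue=[B,D,C,E,G,H] q_used=1 → run B
t=11: queue=[B,D,C,E,G,H] q_used=2 → run B
t=12: queue=[D,C,E,G,H,B] q_used=0 → run D
t=13: queue=[D,C,E,G,H,B] q_used=1 → run D
t=14: queue=[C,E,G,H,B] q_used=0 → run C
t=15: queue=[C,E,G,H,B] q_used=1 → run C
t=16: queue=[C,E,G,H,B] q_used=2 → run C
t=17: queue=[E,G,H,B] q_used=0 → run E
t=18: queue=[E,G,H,B] q_used=1 → run E
t=19: queue=[E,G,H,B] q_used=2 → run E
t=20: queue=[G,H,B,E] q_used=0 → run G
t=21: queue=[G,H,B,E] q_used=1 → run G
t=22: queue=[G,H,B,E] q_used=2 → run G
t=23: queue=[H,B,E,G] q_used=0 → run H
t=24: queue=[H,B,E,G] q_used=1 → run H
t=25: queue=[H,B,E,G] q_used=2 → run H
t=26: queue=[B,E,G,H] q_used=0 → run B
t=27: queue=[B,E,G,H] q_used=1 → run B
t=28: queue=[B,E,G,H] q_used=2 → run B
t=29: queue=[E,G,H] q_used=0 → run E
t=30: queue=[E,G,H] q_used=1 → run E
t=31: queue=[E,G,H] q_used=2 → run E
t=32: queue=[G,H,E] q_used=0 → run G
t=33: queue=[G,H,E] q_used=1 → run G
t=34: queue=[G,H,E] q_used=2 → run G
t=35: queue=[H,E] q_used=0 → run H
t=36: queue=[E] q_used=0 → run E
t=37: queue=[E] q_used=1 → run E
t=38: (idle)
t=39: (idle)
t=40: (idle)
t=41: (idle)
t=42: (idle)
t=43: (idle)
t=44: (idle)
t=45: (idle)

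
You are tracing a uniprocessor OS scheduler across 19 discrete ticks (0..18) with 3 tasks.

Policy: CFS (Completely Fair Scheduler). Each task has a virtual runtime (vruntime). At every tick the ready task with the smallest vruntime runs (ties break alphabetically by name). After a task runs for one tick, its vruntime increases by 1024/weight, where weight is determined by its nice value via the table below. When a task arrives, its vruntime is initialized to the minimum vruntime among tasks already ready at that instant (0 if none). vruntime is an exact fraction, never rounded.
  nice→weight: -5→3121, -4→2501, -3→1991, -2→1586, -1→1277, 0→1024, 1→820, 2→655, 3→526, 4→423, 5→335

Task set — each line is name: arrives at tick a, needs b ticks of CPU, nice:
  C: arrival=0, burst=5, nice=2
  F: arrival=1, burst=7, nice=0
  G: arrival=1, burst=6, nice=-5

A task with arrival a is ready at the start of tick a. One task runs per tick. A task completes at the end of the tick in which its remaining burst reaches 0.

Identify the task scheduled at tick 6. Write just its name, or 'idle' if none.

running at tick 6 = G

t=0: vr[C=0] → run C
t=1: vr[C=1024/655 F=1024/655 G=1024/655] → run C
t=2: vr[C=2048/655 F=1024/655 G=1024/655] → run F
t=3: vr[C=2048/655 F=1679/655 G=1024/655] → run G
t=4: vr[C=2048/655 F=1679/655 G=3866624/2044255] → run G
t=5: vr[C=2048/655 F=1679/655 G=4537344/2044255] → run G
t=6: vr[C=2048/655 F=1679/655 G=5208064/2044255] → run G
t=7: vr[C=2048/655 F=1679/655 G=5878784/2044255] → run F
t=8: vr[C=2048/655 F=2334/655 G=5878784/2044255] → run G
t=9: vr[C=2048/655 F=2334/655 G=6549504/2044255] → run C
t=10: vr[C=3072/655 F=2334/655 G=6549504/2044255] → run G
t=11: vr[C=3072/655 F=2334/655] → run F
t=12: vr[C=3072/655 F=2989/655] → run F
t=13: vr[C=3072/655 F=3644/655] → run C
t=14: vr[C=4096/655 F=3644/655] → run F
t=15: vr[C=4096/655 F=4299/655] → run C
t=16: vr[F=4299/655] → run F
t=17: vr[F=4954/655] → run F
t=18: (idle)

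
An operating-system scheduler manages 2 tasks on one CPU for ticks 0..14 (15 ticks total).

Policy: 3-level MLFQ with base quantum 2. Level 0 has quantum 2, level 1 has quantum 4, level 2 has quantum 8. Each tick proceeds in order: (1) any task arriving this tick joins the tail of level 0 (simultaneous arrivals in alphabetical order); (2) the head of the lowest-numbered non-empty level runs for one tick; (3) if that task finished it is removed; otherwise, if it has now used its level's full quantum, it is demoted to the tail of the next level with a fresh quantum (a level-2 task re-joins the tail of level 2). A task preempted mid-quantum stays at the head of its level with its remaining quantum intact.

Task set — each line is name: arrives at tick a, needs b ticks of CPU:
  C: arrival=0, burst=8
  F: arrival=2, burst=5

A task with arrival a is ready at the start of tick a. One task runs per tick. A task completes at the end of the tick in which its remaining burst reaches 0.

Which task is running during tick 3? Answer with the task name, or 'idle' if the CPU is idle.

t=0: L0/L1/L2 = C/-/- → run C
t=1: L0/L1/L2 = C/-/- → run C
t=2: L0/L1/L2 = F/C/- → run F
t=3: L0/L1/L2 = F/C/- → run F
t=4: L0/L1/L2 = -/CF/- → run C
t=5: L0/L1/L2 = -/CF/- → run C
t=6: L0/L1/L2 = -/CF/- → run C
t=7: L0/L1/L2 = -/CF/- → run C
t=8: L0/L1/L2 = -/F/C → run F
t=9: L0/L1/L2 = -/F/C → run F
t=10: L0/L1/L2 = -/F/C → run F
t=11: L0/L1/L2 = -/-/C → run C
t=12: L0/L1/L2 = -/-/C → run C
t=13: (idle)
t=14: (idle)

running at tick 3 = F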